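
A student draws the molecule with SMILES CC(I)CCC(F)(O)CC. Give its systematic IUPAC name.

The longest carbon chain that includes the –OH group has 7 carbons, so the parent hydride is heptane.
The highest-priority functional group is an alcohol (–OH), so the name ends in -ol.
Choose the numbering such that numbering from this end puts the hydroxyl group at C-3 rather than C-5.
With this numbering: the hydroxyl at C-3; a fluoro group at C-3; an iodo group at C-6.
Substituent prefixes are cited in alphabetical order (multiplying prefixes like di-/tri- are ignored for ordering).
The name is 3-fluoro-6-iodoheptan-3-ol.

3-fluoro-6-iodoheptan-3-ol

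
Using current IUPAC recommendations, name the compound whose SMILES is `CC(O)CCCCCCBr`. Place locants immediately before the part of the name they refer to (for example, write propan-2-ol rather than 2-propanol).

8-bromooctan-2-ol

The longest chain bearing the –OH group is 8 carbons long (octane).
An alcohol (–OH) is the principal characteristic group, giving the suffix -ol.
The numbering direction is chosen so that numbering from this end puts the hydroxyl group at C-2 rather than C-7.
With this numbering: the hydroxyl at C-2; a bromo group at C-8.
The name is 8-bromooctan-2-ol.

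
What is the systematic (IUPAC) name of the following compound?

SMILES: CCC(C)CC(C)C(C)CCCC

The longest carbon chain is 10 atoms: the parent is decane.
Number the chain so that the substituent locant set {3,5,6} is lower than {5,6,8} at the first point of difference.
With this numbering: methyl groups at C-3 and C-5 and C-6.
Putting it together: 3,5,6-trimethyldecane.

3,5,6-trimethyldecane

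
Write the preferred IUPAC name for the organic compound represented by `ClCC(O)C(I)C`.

Counting along the main chain through the –OH group gives 4 carbons: the parent is butane.
The highest-priority functional group is an alcohol (–OH), so the name ends in -ol.
Number the chain so that numbering from this end puts the hydroxyl group at C-2 rather than C-3.
With this numbering: the hydroxyl at C-2; a chloro group at C-1; an iodo group at C-3.
Prefixes are listed alphabetically: chloro, iodo.
The name is 1-chloro-3-iodobutan-2-ol.

1-chloro-3-iodobutan-2-ol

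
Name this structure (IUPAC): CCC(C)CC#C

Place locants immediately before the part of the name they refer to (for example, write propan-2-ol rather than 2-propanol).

4-methylhex-1-yne

The longest chain bearing the multiple bond is 6 carbons long (hexane).
There is one C≡C triple bond, indicated by the ending -yne.
Choose the numbering such that numbering from this end puts the triple bond at C-1 rather than C-5.
With this numbering: the triple bond between C-1 and C-2; a methyl group at C-4.
Assembling the pieces gives 4-methylhex-1-yne.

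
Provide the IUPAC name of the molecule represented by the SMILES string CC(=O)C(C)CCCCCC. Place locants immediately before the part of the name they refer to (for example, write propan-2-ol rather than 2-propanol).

3-methylnonan-2-one

The longest carbon chain that includes the carbonyl has 9 carbons, so the parent hydride is nonane.
A ketone (C=O on an internal carbon) is the principal characteristic group, giving the suffix -one.
Number the chain so that numbering from this end puts the carbonyl group at C-2 rather than C-8.
That gives the carbonyl at C-2; a methyl group at C-3.
The name is 3-methylnonan-2-one.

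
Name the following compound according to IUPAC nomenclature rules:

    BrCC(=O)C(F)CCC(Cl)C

1-bromo-6-chloro-3-fluoroheptan-2-one

The longest chain bearing the carbonyl is 7 carbons long (heptane).
A ketone (C=O on an internal carbon) is the principal characteristic group, giving the suffix -one.
Number the chain so that numbering from this end puts the carbonyl group at C-2 rather than C-6.
That gives the carbonyl at C-2; a bromo group at C-1; a chloro group at C-6; a fluoro group at C-3.
Prefixes are listed alphabetically: bromo, chloro, fluoro.
Assembling the pieces gives 1-bromo-6-chloro-3-fluoroheptan-2-one.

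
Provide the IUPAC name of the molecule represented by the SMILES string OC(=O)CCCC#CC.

hept-5-ynoic acid

The longest chain bearing the –COOH group and the multiple bond is 7 carbons long (heptane).
The principal characteristic group is a carboxylic acid (terminal –COOH), named with the suffix -oic acid.
A C≡C triple bond in the chain gives the infix -yne-.
Choose the numbering such that the carboxylic acid carbon is C-1 by definition.
This places the triple bond between C-5 and C-6.
Putting it together: hept-5-ynoic acid.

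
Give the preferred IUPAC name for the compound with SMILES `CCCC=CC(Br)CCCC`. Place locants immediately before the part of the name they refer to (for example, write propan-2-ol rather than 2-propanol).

6-bromodec-4-ene

The longest chain bearing the multiple bond is 10 carbons long (decane).
There is one C=C double bond, indicated by the ending -ene.
Number the chain so that numbering from this end puts the double bond at C-4 rather than C-6.
With this numbering: the double bond between C-4 and C-5; a bromo group at C-6.
The name is 6-bromodec-4-ene.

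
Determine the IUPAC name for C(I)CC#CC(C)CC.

The longest carbon chain that includes the multiple bond has 7 carbons, so the parent hydride is heptane.
There is one C≡C triple bond, indicated by the ending -yne.
Choose the numbering such that numbering from this end puts the triple bond at C-3 rather than C-4.
That gives the triple bond between C-3 and C-4; an iodo group at C-1; a methyl group at C-5.
Substituent prefixes are cited in alphabetical order (multiplying prefixes like di-/tri- are ignored for ordering).
The name is 1-iodo-5-methylhept-3-yne.

1-iodo-5-methylhept-3-yne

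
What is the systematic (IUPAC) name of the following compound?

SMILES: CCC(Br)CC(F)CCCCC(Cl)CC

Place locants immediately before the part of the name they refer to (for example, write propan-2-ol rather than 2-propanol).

The longest carbon chain is 12 atoms: the parent is dodecane.
Number the chain so that the substituent locant set {3,5,10} is lower than {3,8,10} at the first point of difference.
This places a bromo group at C-3; a chloro group at C-10; a fluoro group at C-5.
Prefixes are listed alphabetically: bromo, chloro, fluoro.
Putting it together: 3-bromo-10-chloro-5-fluorododecane.

3-bromo-10-chloro-5-fluorododecane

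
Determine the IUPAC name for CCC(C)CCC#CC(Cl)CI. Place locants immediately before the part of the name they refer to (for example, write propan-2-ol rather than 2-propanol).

2-chloro-1-iodo-7-methylnon-3-yne

Counting along the main chain through the multiple bond gives 9 carbons: the parent is nonane.
There is one C≡C triple bond, indicated by the ending -yne.
Number the chain so that numbering from this end puts the triple bond at C-3 rather than C-6.
That gives the triple bond between C-3 and C-4; a chloro group at C-2; an iodo group at C-1; a methyl group at C-7.
Substituent prefixes are cited in alphabetical order (multiplying prefixes like di-/tri- are ignored for ordering).
Assembling the pieces gives 2-chloro-1-iodo-7-methylnon-3-yne.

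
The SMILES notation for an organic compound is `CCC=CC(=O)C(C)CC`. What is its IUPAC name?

The longest carbon chain that includes the carbonyl and the multiple bond has 8 carbons, so the parent hydride is octane.
A ketone (C=O on an internal carbon) is the principal characteristic group, giving the suffix -one.
There is one C=C double bond, indicated by the ending -ene.
Number the chain so that numbering from this end puts the carbonyl group at C-4 rather than C-5.
With this numbering: the carbonyl at C-4; the double bond between C-5 and C-6; a methyl group at C-3.
Putting it together: 3-methyloct-5-en-4-one.

3-methyloct-5-en-4-one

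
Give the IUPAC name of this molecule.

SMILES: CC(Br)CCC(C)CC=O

6-bromo-3-methylheptanal

Counting along the main chain through the –CHO group gives 7 carbons: the parent is heptane.
The principal characteristic group is an aldehyde (terminal –CHO), named with the suffix -al.
The numbering direction is chosen so that the aldehyde carbon is C-1 by definition.
With this numbering: a bromo group at C-6; a methyl group at C-3.
The substituents are ordered alphabetically, ignoring any di-/tri- multipliers.
The name is 6-bromo-3-methylheptanal.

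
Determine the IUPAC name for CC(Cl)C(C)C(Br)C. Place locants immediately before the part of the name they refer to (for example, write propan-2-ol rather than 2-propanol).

2-bromo-4-chloro-3-methylpentane

The longest carbon chain is 5 atoms: the parent is pentane.
The numbering direction is chosen so that the locant sets are identical either way, so the alphabetically earlier bromo substituent takes the lower locant (2 rather than 4).
That gives a bromo group at C-2; a chloro group at C-4; a methyl group at C-3.
Prefixes are listed alphabetically: bromo, chloro, methyl.
Assembling the pieces gives 2-bromo-4-chloro-3-methylpentane.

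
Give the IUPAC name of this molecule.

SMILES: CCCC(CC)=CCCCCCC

Counting along the main chain through the multiple bond gives 11 carbons: the parent is undecane.
There is one C=C double bond, indicated by the ending -ene.
Choose the numbering such that numbering from this end puts the double bond at C-4 rather than C-7.
That gives the double bond between C-4 and C-5; an ethyl group at C-4.
Putting it together: 4-ethylundec-4-ene.

4-ethylundec-4-ene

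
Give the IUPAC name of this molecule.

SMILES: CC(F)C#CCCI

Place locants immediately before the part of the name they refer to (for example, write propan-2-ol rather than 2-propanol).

5-fluoro-1-iodohex-3-yne

The longest chain bearing the multiple bond is 6 carbons long (hexane).
There is one C≡C triple bond, indicated by the ending -yne.
Choose the numbering such that the substituent locant set {1,5} is lower than {2,6} at the first point of difference.
With this numbering: the triple bond between C-3 and C-4; a fluoro group at C-5; an iodo group at C-1.
The substituents are ordered alphabetically, ignoring any di-/tri- multipliers.
Putting it together: 5-fluoro-1-iodohex-3-yne.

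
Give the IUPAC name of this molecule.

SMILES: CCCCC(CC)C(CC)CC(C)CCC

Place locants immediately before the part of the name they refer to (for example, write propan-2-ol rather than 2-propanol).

6,7-diethyl-4-methylundecane

The longest continuous carbon chain has 11 atoms, so the parent hydride is undecane.
The numbering direction is chosen so that the substituent locant set {4,6,7} is lower than {5,6,8} at the first point of difference.
With this numbering: ethyl groups at C-6 and C-7; a methyl group at C-4.
The substituents are ordered alphabetically, ignoring any di-/tri- multipliers.
Putting it together: 6,7-diethyl-4-methylundecane.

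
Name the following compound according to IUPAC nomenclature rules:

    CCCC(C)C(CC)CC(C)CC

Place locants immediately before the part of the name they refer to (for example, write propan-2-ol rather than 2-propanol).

The parent chain contains 9 carbons (nonane).
Number the chain so that the substituent locant set {3,5,6} is lower than {4,5,7} at the first point of difference.
With this numbering: an ethyl group at C-5; methyl groups at C-3 and C-6.
Prefixes are listed alphabetically: ethyl, methyl.
Assembling the pieces gives 5-ethyl-3,6-dimethylnonane.

5-ethyl-3,6-dimethylnonane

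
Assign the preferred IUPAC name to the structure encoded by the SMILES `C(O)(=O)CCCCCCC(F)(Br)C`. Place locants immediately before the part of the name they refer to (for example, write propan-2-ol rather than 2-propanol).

8-bromo-8-fluorononanoic acid

Counting along the main chain through the –COOH group gives 9 carbons: the parent is nonane.
The highest-priority functional group is a carboxylic acid (terminal –COOH), so the name ends in -oic acid.
Number the chain so that the carboxylic acid carbon is C-1 by definition.
With this numbering: a bromo group at C-8; a fluoro group at C-8.
Substituent prefixes are cited in alphabetical order (multiplying prefixes like di-/tri- are ignored for ordering).
Assembling the pieces gives 8-bromo-8-fluorononanoic acid.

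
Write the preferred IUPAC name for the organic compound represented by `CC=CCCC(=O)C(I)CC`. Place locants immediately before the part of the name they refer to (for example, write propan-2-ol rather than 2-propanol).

The longest carbon chain that includes the carbonyl and the multiple bond has 9 carbons, so the parent hydride is nonane.
The highest-priority functional group is a ketone (C=O on an internal carbon), so the name ends in -one.
A C=C double bond in the chain gives the infix -ene-.
Number the chain so that numbering from this end puts the carbonyl group at C-4 rather than C-6.
That gives the carbonyl at C-4; the double bond between C-7 and C-8; an iodo group at C-3.
Assembling the pieces gives 3-iodonon-7-en-4-one.

3-iodonon-7-en-4-one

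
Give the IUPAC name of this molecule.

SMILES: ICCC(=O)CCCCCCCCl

The longest carbon chain that includes the carbonyl has 10 carbons, so the parent hydride is decane.
A ketone (C=O on an internal carbon) is the principal characteristic group, giving the suffix -one.
Number the chain so that numbering from this end puts the carbonyl group at C-3 rather than C-8.
That gives the carbonyl at C-3; a chloro group at C-10; an iodo group at C-1.
Substituent prefixes are cited in alphabetical order (multiplying prefixes like di-/tri- are ignored for ordering).
Assembling the pieces gives 10-chloro-1-iododecan-3-one.

10-chloro-1-iododecan-3-one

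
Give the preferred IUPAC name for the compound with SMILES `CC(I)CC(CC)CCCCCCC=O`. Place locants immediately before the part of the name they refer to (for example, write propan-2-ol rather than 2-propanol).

The longest chain bearing the –CHO group is 11 carbons long (undecane).
An aldehyde (terminal –CHO) is the principal characteristic group, giving the suffix -al.
Choose the numbering such that the aldehyde carbon is C-1 by definition.
With this numbering: an ethyl group at C-8; an iodo group at C-10.
The substituents are ordered alphabetically, ignoring any di-/tri- multipliers.
Putting it together: 8-ethyl-10-iodoundecanal.

8-ethyl-10-iodoundecanal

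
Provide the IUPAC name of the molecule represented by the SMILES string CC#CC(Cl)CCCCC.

4-chloronon-2-yne

The longest chain bearing the multiple bond is 9 carbons long (nonane).
A C≡C triple bond in the chain gives the infix -yne-.
Number the chain so that numbering from this end puts the triple bond at C-2 rather than C-7.
With this numbering: the triple bond between C-2 and C-3; a chloro group at C-4.
Assembling the pieces gives 4-chloronon-2-yne.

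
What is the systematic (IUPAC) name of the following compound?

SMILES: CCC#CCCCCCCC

undec-3-yne

Counting along the main chain through the multiple bond gives 11 carbons: the parent is undecane.
The chain contains a C≡C triple bond, so the unsaturation ending is -yne.
The numbering direction is chosen so that numbering from this end puts the triple bond at C-3 rather than C-8.
This places the triple bond between C-3 and C-4.
Putting it together: undec-3-yne.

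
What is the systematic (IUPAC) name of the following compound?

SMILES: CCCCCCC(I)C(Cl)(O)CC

3-chloro-4-iododecan-3-ol

The longest carbon chain that includes the –OH group has 10 carbons, so the parent hydride is decane.
The highest-priority functional group is an alcohol (–OH), so the name ends in -ol.
The numbering direction is chosen so that numbering from this end puts the hydroxyl group at C-3 rather than C-8.
That gives the hydroxyl at C-3; a chloro group at C-3; an iodo group at C-4.
The substituents are ordered alphabetically, ignoring any di-/tri- multipliers.
The name is 3-chloro-4-iododecan-3-ol.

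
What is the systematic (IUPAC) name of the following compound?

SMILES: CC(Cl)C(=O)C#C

The longest carbon chain that includes the carbonyl and the multiple bond has 5 carbons, so the parent hydride is pentane.
A ketone (C=O on an internal carbon) is the principal characteristic group, giving the suffix -one.
A C≡C triple bond in the chain gives the infix -yne-.
Number the chain so that numbering from this end puts the triple bond at C-1 rather than C-4.
This places the carbonyl at C-3; the triple bond between C-1 and C-2; a chloro group at C-4.
Putting it together: 4-chloropent-1-yn-3-one.

4-chloropent-1-yn-3-one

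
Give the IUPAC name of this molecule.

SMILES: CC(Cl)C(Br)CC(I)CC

3-bromo-2-chloro-5-iodoheptane

The parent chain contains 7 carbons (heptane).
Number the chain so that the substituent locant set {2,3,5} is lower than {3,5,6} at the first point of difference.
That gives a bromo group at C-3; a chloro group at C-2; an iodo group at C-5.
The substituents are ordered alphabetically, ignoring any di-/tri- multipliers.
Putting it together: 3-bromo-2-chloro-5-iodoheptane.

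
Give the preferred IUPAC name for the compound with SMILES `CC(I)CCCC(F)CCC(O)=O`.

The longest chain bearing the –COOH group is 9 carbons long (nonane).
The highest-priority functional group is a carboxylic acid (terminal –COOH), so the name ends in -oic acid.
Number the chain so that the carboxylic acid carbon is C-1 by definition.
With this numbering: a fluoro group at C-4; an iodo group at C-8.
The substituents are ordered alphabetically, ignoring any di-/tri- multipliers.
The name is 4-fluoro-8-iodononanoic acid.

4-fluoro-8-iodononanoic acid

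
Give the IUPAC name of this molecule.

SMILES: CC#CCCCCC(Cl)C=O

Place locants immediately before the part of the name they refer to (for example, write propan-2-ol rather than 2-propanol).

The longest chain bearing the –CHO group and the multiple bond is 9 carbons long (nonane).
The principal characteristic group is an aldehyde (terminal –CHO), named with the suffix -al.
There is one C≡C triple bond, indicated by the ending -yne.
Choose the numbering such that the aldehyde carbon is C-1 by definition.
With this numbering: the triple bond between C-7 and C-8; a chloro group at C-2.
Assembling the pieces gives 2-chloronon-7-ynal.

2-chloronon-7-ynal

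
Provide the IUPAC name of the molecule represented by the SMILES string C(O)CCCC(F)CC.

5-fluoroheptan-1-ol

The longest chain bearing the –OH group is 7 carbons long (heptane).
The principal characteristic group is an alcohol (–OH), named with the suffix -ol.
Number the chain so that numbering from this end puts the hydroxyl group at C-1 rather than C-7.
This places the hydroxyl at C-1; a fluoro group at C-5.
Putting it together: 5-fluoroheptan-1-ol.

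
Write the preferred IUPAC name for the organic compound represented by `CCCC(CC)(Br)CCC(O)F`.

The longest carbon chain that includes the –OH group has 7 carbons, so the parent hydride is heptane.
The principal characteristic group is an alcohol (–OH), named with the suffix -ol.
Number the chain so that numbering from this end puts the hydroxyl group at C-1 rather than C-7.
This places the hydroxyl at C-1; a bromo group at C-4; an ethyl group at C-4; a fluoro group at C-1.
Substituent prefixes are cited in alphabetical order (multiplying prefixes like di-/tri- are ignored for ordering).
The name is 4-bromo-4-ethyl-1-fluoroheptan-1-ol.

4-bromo-4-ethyl-1-fluoroheptan-1-ol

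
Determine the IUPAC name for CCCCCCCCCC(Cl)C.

The longest carbon chain is 11 atoms: the parent is undecane.
Choose the numbering such that the substituent locant set {2} is lower than {10} at the first point of difference.
With this numbering: a chloro group at C-2.
Assembling the pieces gives 2-chloroundecane.

2-chloroundecane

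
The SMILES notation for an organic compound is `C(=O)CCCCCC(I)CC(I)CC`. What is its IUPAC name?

The longest chain bearing the –CHO group is 11 carbons long (undecane).
An aldehyde (terminal –CHO) is the principal characteristic group, giving the suffix -al.
Number the chain so that the aldehyde carbon is C-1 by definition.
This places iodo groups at C-7 and C-9.
Assembling the pieces gives 7,9-diiodoundecanal.

7,9-diiodoundecanal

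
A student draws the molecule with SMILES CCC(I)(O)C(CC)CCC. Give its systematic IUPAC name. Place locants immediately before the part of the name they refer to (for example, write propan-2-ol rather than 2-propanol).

The longest carbon chain that includes the –OH group has 7 carbons, so the parent hydride is heptane.
The principal characteristic group is an alcohol (–OH), named with the suffix -ol.
Number the chain so that numbering from this end puts the hydroxyl group at C-3 rather than C-5.
That gives the hydroxyl at C-3; an ethyl group at C-4; an iodo group at C-3.
Prefixes are listed alphabetically: ethyl, iodo.
Putting it together: 4-ethyl-3-iodoheptan-3-ol.

4-ethyl-3-iodoheptan-3-ol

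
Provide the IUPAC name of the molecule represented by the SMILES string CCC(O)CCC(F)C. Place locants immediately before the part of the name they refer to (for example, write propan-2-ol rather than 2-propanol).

Counting along the main chain through the –OH group gives 7 carbons: the parent is heptane.
An alcohol (–OH) is the principal characteristic group, giving the suffix -ol.
Number the chain so that numbering from this end puts the hydroxyl group at C-3 rather than C-5.
That gives the hydroxyl at C-3; a fluoro group at C-6.
The name is 6-fluoroheptan-3-ol.

6-fluoroheptan-3-ol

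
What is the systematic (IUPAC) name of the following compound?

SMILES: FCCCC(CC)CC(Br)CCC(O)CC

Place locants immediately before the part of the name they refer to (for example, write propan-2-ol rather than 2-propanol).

Counting along the main chain through the –OH group gives 11 carbons: the parent is undecane.
The principal characteristic group is an alcohol (–OH), named with the suffix -ol.
The numbering direction is chosen so that numbering from this end puts the hydroxyl group at C-3 rather than C-9.
With this numbering: the hydroxyl at C-3; a bromo group at C-6; an ethyl group at C-8; a fluoro group at C-11.
Substituent prefixes are cited in alphabetical order (multiplying prefixes like di-/tri- are ignored for ordering).
Assembling the pieces gives 6-bromo-8-ethyl-11-fluoroundecan-3-ol.

6-bromo-8-ethyl-11-fluoroundecan-3-ol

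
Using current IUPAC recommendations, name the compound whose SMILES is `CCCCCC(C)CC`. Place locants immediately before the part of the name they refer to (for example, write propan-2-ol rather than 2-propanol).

3-methyloctane

The parent chain contains 8 carbons (octane).
Choose the numbering such that the substituent locant set {3} is lower than {6} at the first point of difference.
That gives a methyl group at C-3.
The name is 3-methyloctane.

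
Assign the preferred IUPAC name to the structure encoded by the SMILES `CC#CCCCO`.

The longest carbon chain that includes the –OH group and the multiple bond has 6 carbons, so the parent hydride is hexane.
An alcohol (–OH) is the principal characteristic group, giving the suffix -ol.
The chain contains a C≡C triple bond, so the unsaturation ending is -yne.
The numbering direction is chosen so that numbering from this end puts the hydroxyl group at C-1 rather than C-6.
That gives the hydroxyl at C-1; the triple bond between C-4 and C-5.
The name is hex-4-yn-1-ol.

hex-4-yn-1-ol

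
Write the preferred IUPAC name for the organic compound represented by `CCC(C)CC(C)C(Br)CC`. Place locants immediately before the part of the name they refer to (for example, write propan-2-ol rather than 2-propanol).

The longest carbon chain is 8 atoms: the parent is octane.
Number the chain so that the substituent locant set {3,4,6} is lower than {3,5,6} at the first point of difference.
That gives a bromo group at C-3; methyl groups at C-4 and C-6.
The substituents are ordered alphabetically, ignoring any di-/tri- multipliers.
The name is 3-bromo-4,6-dimethyloctane.

3-bromo-4,6-dimethyloctane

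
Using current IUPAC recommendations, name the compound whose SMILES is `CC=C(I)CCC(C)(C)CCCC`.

The longest carbon chain that includes the multiple bond has 10 carbons, so the parent hydride is decane.
A C=C double bond in the chain gives the infix -ene-.
The numbering direction is chosen so that numbering from this end puts the double bond at C-2 rather than C-8.
With this numbering: the double bond between C-2 and C-3; an iodo group at C-3; two methyl groups at C-6.
Substituent prefixes are cited in alphabetical order (multiplying prefixes like di-/tri- are ignored for ordering).
Putting it together: 3-iodo-6,6-dimethyldec-2-ene.

3-iodo-6,6-dimethyldec-2-ene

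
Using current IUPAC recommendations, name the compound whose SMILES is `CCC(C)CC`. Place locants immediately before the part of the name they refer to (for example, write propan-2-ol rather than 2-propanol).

3-methylpentane

The parent chain contains 5 carbons (pentane).
The molecule is symmetric, so either numbering direction gives the same locants.
That gives a methyl group at C-3.
Assembling the pieces gives 3-methylpentane.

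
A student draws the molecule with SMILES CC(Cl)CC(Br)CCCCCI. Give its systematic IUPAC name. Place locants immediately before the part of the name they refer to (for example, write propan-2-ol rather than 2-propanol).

6-bromo-8-chloro-1-iodononane

The longest continuous carbon chain has 9 atoms, so the parent hydride is nonane.
Choose the numbering such that the substituent locant set {1,6,8} is lower than {2,4,9} at the first point of difference.
That gives a bromo group at C-6; a chloro group at C-8; an iodo group at C-1.
Prefixes are listed alphabetically: bromo, chloro, iodo.
Putting it together: 6-bromo-8-chloro-1-iodononane.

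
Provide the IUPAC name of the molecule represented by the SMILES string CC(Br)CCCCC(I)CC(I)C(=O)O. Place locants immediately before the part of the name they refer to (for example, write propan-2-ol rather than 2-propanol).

Counting along the main chain through the –COOH group gives 10 carbons: the parent is decane.
A carboxylic acid (terminal –COOH) is the principal characteristic group, giving the suffix -oic acid.
Number the chain so that the carboxylic acid carbon is C-1 by definition.
This places a bromo group at C-9; iodo groups at C-2 and C-4.
Prefixes are listed alphabetically: bromo, iodo.
Putting it together: 9-bromo-2,4-diiododecanoic acid.

9-bromo-2,4-diiododecanoic acid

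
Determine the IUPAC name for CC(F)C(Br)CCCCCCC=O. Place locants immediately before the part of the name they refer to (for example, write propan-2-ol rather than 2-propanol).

The longest carbon chain that includes the –CHO group has 10 carbons, so the parent hydride is decane.
The highest-priority functional group is an aldehyde (terminal –CHO), so the name ends in -al.
Number the chain so that the aldehyde carbon is C-1 by definition.
This places a bromo group at C-8; a fluoro group at C-9.
The substituents are ordered alphabetically, ignoring any di-/tri- multipliers.
Putting it together: 8-bromo-9-fluorodecanal.

8-bromo-9-fluorodecanal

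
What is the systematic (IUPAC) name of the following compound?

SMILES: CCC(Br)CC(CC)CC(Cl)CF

The longest carbon chain is 8 atoms: the parent is octane.
Number the chain so that the substituent locant set {1,2,4,6} is lower than {3,5,7,8} at the first point of difference.
That gives a bromo group at C-6; a chloro group at C-2; an ethyl group at C-4; a fluoro group at C-1.
Substituent prefixes are cited in alphabetical order (multiplying prefixes like di-/tri- are ignored for ordering).
The name is 6-bromo-2-chloro-4-ethyl-1-fluorooctane.

6-bromo-2-chloro-4-ethyl-1-fluorooctane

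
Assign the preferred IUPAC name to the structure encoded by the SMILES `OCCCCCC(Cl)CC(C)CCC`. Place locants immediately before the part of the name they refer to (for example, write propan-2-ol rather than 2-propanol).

The longest carbon chain that includes the –OH group has 11 carbons, so the parent hydride is undecane.
The highest-priority functional group is an alcohol (–OH), so the name ends in -ol.
Number the chain so that numbering from this end puts the hydroxyl group at C-1 rather than C-11.
This places the hydroxyl at C-1; a chloro group at C-6; a methyl group at C-8.
The substituents are ordered alphabetically, ignoring any di-/tri- multipliers.
Putting it together: 6-chloro-8-methylundecan-1-ol.

6-chloro-8-methylundecan-1-ol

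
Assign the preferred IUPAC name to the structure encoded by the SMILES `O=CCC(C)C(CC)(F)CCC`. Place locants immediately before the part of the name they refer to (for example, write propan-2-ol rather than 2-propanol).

The longest chain bearing the –CHO group is 7 carbons long (heptane).
The principal characteristic group is an aldehyde (terminal –CHO), named with the suffix -al.
The numbering direction is chosen so that the aldehyde carbon is C-1 by definition.
This places an ethyl group at C-4; a fluoro group at C-4; a methyl group at C-3.
Substituent prefixes are cited in alphabetical order (multiplying prefixes like di-/tri- are ignored for ordering).
Putting it together: 4-ethyl-4-fluoro-3-methylheptanal.

4-ethyl-4-fluoro-3-methylheptanal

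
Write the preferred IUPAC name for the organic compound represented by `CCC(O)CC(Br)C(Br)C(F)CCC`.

Counting along the main chain through the –OH group gives 10 carbons: the parent is decane.
The highest-priority functional group is an alcohol (–OH), so the name ends in -ol.
The numbering direction is chosen so that numbering from this end puts the hydroxyl group at C-3 rather than C-8.
That gives the hydroxyl at C-3; bromo groups at C-5 and C-6; a fluoro group at C-7.
The substituents are ordered alphabetically, ignoring any di-/tri- multipliers.
Putting it together: 5,6-dibromo-7-fluorodecan-3-ol.

5,6-dibromo-7-fluorodecan-3-ol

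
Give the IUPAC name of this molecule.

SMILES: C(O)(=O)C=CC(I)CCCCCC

Counting along the main chain through the –COOH group and the multiple bond gives 10 carbons: the parent is decane.
The principal characteristic group is a carboxylic acid (terminal –COOH), named with the suffix -oic acid.
There is one C=C double bond, indicated by the ending -ene.
The numbering direction is chosen so that the carboxylic acid carbon is C-1 by definition.
That gives the double bond between C-2 and C-3; an iodo group at C-4.
Assembling the pieces gives 4-iododec-2-enoic acid.

4-iododec-2-enoic acid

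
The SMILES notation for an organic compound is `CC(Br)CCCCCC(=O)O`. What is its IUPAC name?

Counting along the main chain through the –COOH group gives 8 carbons: the parent is octane.
The principal characteristic group is a carboxylic acid (terminal –COOH), named with the suffix -oic acid.
Number the chain so that the carboxylic acid carbon is C-1 by definition.
This places a bromo group at C-7.
Putting it together: 7-bromooctanoic acid.

7-bromooctanoic acid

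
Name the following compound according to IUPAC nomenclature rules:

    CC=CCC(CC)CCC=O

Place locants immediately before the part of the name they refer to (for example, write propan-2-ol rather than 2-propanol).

The longest chain bearing the –CHO group and the multiple bond is 8 carbons long (octane).
The principal characteristic group is an aldehyde (terminal –CHO), named with the suffix -al.
There is one C=C double bond, indicated by the ending -ene.
The numbering direction is chosen so that the aldehyde carbon is C-1 by definition.
This places the double bond between C-6 and C-7; an ethyl group at C-4.
The name is 4-ethyloct-6-enal.

4-ethyloct-6-enal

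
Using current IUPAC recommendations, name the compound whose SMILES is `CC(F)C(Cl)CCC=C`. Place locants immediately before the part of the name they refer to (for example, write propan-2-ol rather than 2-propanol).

5-chloro-6-fluorohept-1-ene

The longest chain bearing the multiple bond is 7 carbons long (heptane).
A C=C double bond in the chain gives the infix -ene-.
The numbering direction is chosen so that numbering from this end puts the double bond at C-1 rather than C-6.
With this numbering: the double bond between C-1 and C-2; a chloro group at C-5; a fluoro group at C-6.
Substituent prefixes are cited in alphabetical order (multiplying prefixes like di-/tri- are ignored for ordering).
The name is 5-chloro-6-fluorohept-1-ene.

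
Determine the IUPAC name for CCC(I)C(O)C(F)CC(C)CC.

The longest chain bearing the –OH group is 9 carbons long (nonane).
The highest-priority functional group is an alcohol (–OH), so the name ends in -ol.
Number the chain so that numbering from this end puts the hydroxyl group at C-4 rather than C-6.
That gives the hydroxyl at C-4; a fluoro group at C-5; an iodo group at C-3; a methyl group at C-7.
Prefixes are listed alphabetically: fluoro, iodo, methyl.
The name is 5-fluoro-3-iodo-7-methylnonan-4-ol.

5-fluoro-3-iodo-7-methylnonan-4-ol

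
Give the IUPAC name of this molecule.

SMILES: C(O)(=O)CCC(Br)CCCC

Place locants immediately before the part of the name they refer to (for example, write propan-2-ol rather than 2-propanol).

The longest chain bearing the –COOH group is 8 carbons long (octane).
The principal characteristic group is a carboxylic acid (terminal –COOH), named with the suffix -oic acid.
Choose the numbering such that the carboxylic acid carbon is C-1 by definition.
This places a bromo group at C-4.
Putting it together: 4-bromooctanoic acid.

4-bromooctanoic acid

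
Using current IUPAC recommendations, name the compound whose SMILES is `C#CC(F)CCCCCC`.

The longest chain bearing the multiple bond is 9 carbons long (nonane).
The chain contains a C≡C triple bond, so the unsaturation ending is -yne.
Number the chain so that numbering from this end puts the triple bond at C-1 rather than C-8.
This places the triple bond between C-1 and C-2; a fluoro group at C-3.
Putting it together: 3-fluoronon-1-yne.

3-fluoronon-1-yne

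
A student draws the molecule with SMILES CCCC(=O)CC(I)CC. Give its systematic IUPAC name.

6-iodooctan-4-one

The longest carbon chain that includes the carbonyl has 8 carbons, so the parent hydride is octane.
The principal characteristic group is a ketone (C=O on an internal carbon), named with the suffix -one.
Choose the numbering such that numbering from this end puts the carbonyl group at C-4 rather than C-5.
With this numbering: the carbonyl at C-4; an iodo group at C-6.
The name is 6-iodooctan-4-one.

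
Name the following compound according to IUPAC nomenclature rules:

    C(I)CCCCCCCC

The longest carbon chain is 9 atoms: the parent is nonane.
The numbering direction is chosen so that the substituent locant set {1} is lower than {9} at the first point of difference.
This places an iodo group at C-1.
The name is 1-iodononane.

1-iodononane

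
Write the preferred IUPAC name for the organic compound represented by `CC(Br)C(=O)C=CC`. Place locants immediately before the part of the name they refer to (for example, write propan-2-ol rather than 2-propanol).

2-bromohex-4-en-3-one

The longest carbon chain that includes the carbonyl and the multiple bond has 6 carbons, so the parent hydride is hexane.
A ketone (C=O on an internal carbon) is the principal characteristic group, giving the suffix -one.
The chain contains a C=C double bond, so the unsaturation ending is -ene.
Choose the numbering such that numbering from this end puts the carbonyl group at C-3 rather than C-4.
That gives the carbonyl at C-3; the double bond between C-4 and C-5; a bromo group at C-2.
Assembling the pieces gives 2-bromohex-4-en-3-one.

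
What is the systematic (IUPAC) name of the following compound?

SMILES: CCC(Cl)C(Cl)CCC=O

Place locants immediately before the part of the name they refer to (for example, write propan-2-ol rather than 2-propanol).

The longest chain bearing the –CHO group is 7 carbons long (heptane).
An aldehyde (terminal –CHO) is the principal characteristic group, giving the suffix -al.
Choose the numbering such that the aldehyde carbon is C-1 by definition.
That gives chloro groups at C-4 and C-5.
Assembling the pieces gives 4,5-dichloroheptanal.

4,5-dichloroheptanal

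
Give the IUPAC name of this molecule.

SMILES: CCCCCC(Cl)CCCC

5-chlorodecane

The longest carbon chain is 10 atoms: the parent is decane.
Choose the numbering such that the substituent locant set {5} is lower than {6} at the first point of difference.
With this numbering: a chloro group at C-5.
Assembling the pieces gives 5-chlorodecane.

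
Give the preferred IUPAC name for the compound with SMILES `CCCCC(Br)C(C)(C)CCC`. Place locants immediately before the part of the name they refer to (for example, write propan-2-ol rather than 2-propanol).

The parent chain contains 9 carbons (nonane).
Choose the numbering such that the substituent locant set {4,4,5} is lower than {5,6,6} at the first point of difference.
This places a bromo group at C-5; two methyl groups at C-4.
The substituents are ordered alphabetically, ignoring any di-/tri- multipliers.
Assembling the pieces gives 5-bromo-4,4-dimethylnonane.

5-bromo-4,4-dimethylnonane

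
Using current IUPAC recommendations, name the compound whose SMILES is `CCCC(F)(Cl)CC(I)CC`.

5-chloro-5-fluoro-3-iodooctane

The longest continuous carbon chain has 8 atoms, so the parent hydride is octane.
The numbering direction is chosen so that the substituent locant set {3,5,5} is lower than {4,4,6} at the first point of difference.
This places a chloro group at C-5; a fluoro group at C-5; an iodo group at C-3.
Prefixes are listed alphabetically: chloro, fluoro, iodo.
Putting it together: 5-chloro-5-fluoro-3-iodooctane.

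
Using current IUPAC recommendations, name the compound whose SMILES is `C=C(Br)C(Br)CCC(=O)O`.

4,5-dibromohex-5-enoic acid

Counting along the main chain through the –COOH group and the multiple bond gives 6 carbons: the parent is hexane.
A carboxylic acid (terminal –COOH) is the principal characteristic group, giving the suffix -oic acid.
There is one C=C double bond, indicated by the ending -ene.
The numbering direction is chosen so that the carboxylic acid carbon is C-1 by definition.
That gives the double bond between C-5 and C-6; bromo groups at C-4 and C-5.
Putting it together: 4,5-dibromohex-5-enoic acid.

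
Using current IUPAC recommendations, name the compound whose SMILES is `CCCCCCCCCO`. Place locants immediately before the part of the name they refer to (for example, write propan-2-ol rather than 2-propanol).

The longest chain bearing the –OH group is 9 carbons long (nonane).
The principal characteristic group is an alcohol (–OH), named with the suffix -ol.
The numbering direction is chosen so that numbering from this end puts the hydroxyl group at C-1 rather than C-9.
That gives the hydroxyl at C-1.
Putting it together: nonan-1-ol.

nonan-1-ol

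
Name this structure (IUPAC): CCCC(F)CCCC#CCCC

The longest chain bearing the multiple bond is 12 carbons long (dodecane).
The chain contains a C≡C triple bond, so the unsaturation ending is -yne.
Number the chain so that numbering from this end puts the triple bond at C-4 rather than C-8.
That gives the triple bond between C-4 and C-5; a fluoro group at C-9.
Putting it together: 9-fluorododec-4-yne.

9-fluorododec-4-yne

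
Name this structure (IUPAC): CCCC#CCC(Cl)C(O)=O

2-chlorooct-4-ynoic acid

The longest carbon chain that includes the –COOH group and the multiple bond has 8 carbons, so the parent hydride is octane.
A carboxylic acid (terminal –COOH) is the principal characteristic group, giving the suffix -oic acid.
A C≡C triple bond in the chain gives the infix -yne-.
Choose the numbering such that the carboxylic acid carbon is C-1 by definition.
This places the triple bond between C-4 and C-5; a chloro group at C-2.
Putting it together: 2-chlorooct-4-ynoic acid.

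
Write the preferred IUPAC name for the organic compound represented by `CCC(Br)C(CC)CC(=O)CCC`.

Counting along the main chain through the carbonyl gives 9 carbons: the parent is nonane.
The principal characteristic group is a ketone (C=O on an internal carbon), named with the suffix -one.
Number the chain so that numbering from this end puts the carbonyl group at C-4 rather than C-6.
This places the carbonyl at C-4; a bromo group at C-7; an ethyl group at C-6.
The substituents are ordered alphabetically, ignoring any di-/tri- multipliers.
Assembling the pieces gives 7-bromo-6-ethylnonan-4-one.

7-bromo-6-ethylnonan-4-one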